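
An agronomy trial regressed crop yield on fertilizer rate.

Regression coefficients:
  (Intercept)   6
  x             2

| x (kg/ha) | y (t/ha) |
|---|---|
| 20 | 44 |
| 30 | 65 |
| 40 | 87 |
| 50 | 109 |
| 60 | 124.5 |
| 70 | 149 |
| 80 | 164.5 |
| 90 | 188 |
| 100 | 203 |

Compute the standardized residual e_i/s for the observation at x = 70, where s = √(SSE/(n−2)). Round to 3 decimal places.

x=20: ŷ = 6 + 2·20 = 46; e = 44 − 46 = -2
x=30: ŷ = 6 + 2·30 = 66; e = 65 − 66 = -1
x=40: ŷ = 6 + 2·40 = 86; e = 87 − 86 = 1
x=50: ŷ = 6 + 2·50 = 106; e = 109 − 106 = 3
x=60: ŷ = 6 + 2·60 = 126; e = 124.5 − 126 = -1.5
x=70: ŷ = 6 + 2·70 = 146; e = 149 − 146 = 3
x=80: ŷ = 6 + 2·80 = 166; e = 164.5 − 166 = -1.5
x=90: ŷ = 6 + 2·90 = 186; e = 188 − 186 = 2
x=100: ŷ = 6 + 2·100 = 206; e = 203 − 206 = -3
SSE = 4 + 1 + 1 + 9 + 2.25 + 9 + 2.25 + 4 + 9 = 41.5
s = √(41.5/7) = 2.43487
e/s = 3 / 2.43487 = 1.232

1.232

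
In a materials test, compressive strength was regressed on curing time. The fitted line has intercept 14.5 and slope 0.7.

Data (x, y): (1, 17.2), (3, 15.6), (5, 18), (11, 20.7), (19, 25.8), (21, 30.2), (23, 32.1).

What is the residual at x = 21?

ŷ = 14.5 + 0.7·21 = 29.2
r = 30.2 − 29.2 = 1

r = 1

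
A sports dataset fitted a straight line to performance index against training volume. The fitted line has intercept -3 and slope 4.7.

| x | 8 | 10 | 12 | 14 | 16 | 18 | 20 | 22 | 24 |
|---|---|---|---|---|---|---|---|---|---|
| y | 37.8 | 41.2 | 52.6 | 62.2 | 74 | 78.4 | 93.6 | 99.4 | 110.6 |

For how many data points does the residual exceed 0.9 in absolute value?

6

x=8: ŷ = -3 + 4.7·8 = 34.6; e = 37.8 − 34.6 = 3.2
x=10: ŷ = -3 + 4.7·10 = 44; e = 41.2 − 44 = -2.8
x=12: ŷ = -3 + 4.7·12 = 53.4; e = 52.6 − 53.4 = -0.8
x=14: ŷ = -3 + 4.7·14 = 62.8; e = 62.2 − 62.8 = -0.6
x=16: ŷ = -3 + 4.7·16 = 72.2; e = 74 − 72.2 = 1.8
x=18: ŷ = -3 + 4.7·18 = 81.6; e = 78.4 − 81.6 = -3.2
x=20: ŷ = -3 + 4.7·20 = 91; e = 93.6 − 91 = 2.6
x=22: ŷ = -3 + 4.7·22 = 100.4; e = 99.4 − 100.4 = -1
x=24: ŷ = -3 + 4.7·24 = 109.8; e = 110.6 − 109.8 = 0.8
|e| > 0.9: x=8 (|e|=3.2), x=10 (|e|=2.8), x=16 (|e|=1.8), x=18 (|e|=3.2), x=20 (|e|=2.6), x=22 (|e|=1) → 6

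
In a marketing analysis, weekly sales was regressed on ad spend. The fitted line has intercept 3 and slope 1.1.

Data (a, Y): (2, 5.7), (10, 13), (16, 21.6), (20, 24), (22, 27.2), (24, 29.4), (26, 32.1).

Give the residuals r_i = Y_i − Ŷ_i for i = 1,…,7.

0.5, -1, 1, -1, 0, 0, 0.5

a=2: Ŷ = 3 + 1.1·2 = 5.2; r = 5.7 − 5.2 = 0.5
a=10: Ŷ = 3 + 1.1·10 = 14; r = 13 − 14 = -1
a=16: Ŷ = 3 + 1.1·16 = 20.6; r = 21.6 − 20.6 = 1
a=20: Ŷ = 3 + 1.1·20 = 25; r = 24 − 25 = -1
a=22: Ŷ = 3 + 1.1·22 = 27.2; r = 27.2 − 27.2 = 0
a=24: Ŷ = 3 + 1.1·24 = 29.4; r = 29.4 − 29.4 = 0
a=26: Ŷ = 3 + 1.1·26 = 31.6; r = 32.1 − 31.6 = 0.5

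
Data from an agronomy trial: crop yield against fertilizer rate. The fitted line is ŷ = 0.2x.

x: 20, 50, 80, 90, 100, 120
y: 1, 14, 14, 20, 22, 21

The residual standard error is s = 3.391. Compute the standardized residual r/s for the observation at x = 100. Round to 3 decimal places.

ŷ = 0.2·100 = 20
r = 22 − 20 = 2
r/s = 2 / 3.391 = 0.590

0.590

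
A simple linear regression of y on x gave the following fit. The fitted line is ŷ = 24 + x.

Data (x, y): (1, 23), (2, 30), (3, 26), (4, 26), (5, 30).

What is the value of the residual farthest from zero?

x=1: ŷ = 24 + 1 = 25; e = 23 − 25 = -2
x=2: ŷ = 24 + 2 = 26; e = 30 − 26 = 4
x=3: ŷ = 24 + 3 = 27; e = 26 − 27 = -1
x=4: ŷ = 24 + 4 = 28; e = 26 − 28 = -2
x=5: ŷ = 24 + 5 = 29; e = 30 − 29 = 1
Largest |e| is 4 at x = 2, residual 4.

e = 4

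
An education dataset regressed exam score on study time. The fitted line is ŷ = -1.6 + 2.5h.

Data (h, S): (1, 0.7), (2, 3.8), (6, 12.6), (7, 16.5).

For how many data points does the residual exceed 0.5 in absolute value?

h=1: ŷ = -1.6 + 2.5·1 = 0.9; e = 0.7 − 0.9 = -0.2
h=2: ŷ = -1.6 + 2.5·2 = 3.4; e = 3.8 − 3.4 = 0.4
h=6: ŷ = -1.6 + 2.5·6 = 13.4; e = 12.6 − 13.4 = -0.8
h=7: ŷ = -1.6 + 2.5·7 = 15.9; e = 16.5 − 15.9 = 0.6
|e| > 0.5: h=6 (|e|=0.8), h=7 (|e|=0.6) → 2

2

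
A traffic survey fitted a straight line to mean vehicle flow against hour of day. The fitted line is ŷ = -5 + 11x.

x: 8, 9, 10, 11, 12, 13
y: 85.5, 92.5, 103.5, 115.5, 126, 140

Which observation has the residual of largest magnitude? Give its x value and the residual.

x=8: ŷ = -5 + 11·8 = 83; e = 85.5 − 83 = 2.5
x=9: ŷ = -5 + 11·9 = 94; e = 92.5 − 94 = -1.5
x=10: ŷ = -5 + 11·10 = 105; e = 103.5 − 105 = -1.5
x=11: ŷ = -5 + 11·11 = 116; e = 115.5 − 116 = -0.5
x=12: ŷ = -5 + 11·12 = 127; e = 126 − 127 = -1
x=13: ŷ = -5 + 11·13 = 138; e = 140 − 138 = 2
Largest |e| is 2.5 at x = 8, residual 2.5.

x = 8, e = 2.5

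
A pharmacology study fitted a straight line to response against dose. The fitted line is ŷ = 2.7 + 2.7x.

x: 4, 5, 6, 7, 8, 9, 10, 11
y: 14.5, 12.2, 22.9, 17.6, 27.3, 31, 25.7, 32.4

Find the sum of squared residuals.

x=4: ŷ = 2.7 + 2.7·4 = 13.5; r = 14.5 − 13.5 = 1
x=5: ŷ = 2.7 + 2.7·5 = 16.2; r = 12.2 − 16.2 = -4
x=6: ŷ = 2.7 + 2.7·6 = 18.9; r = 22.9 − 18.9 = 4
x=7: ŷ = 2.7 + 2.7·7 = 21.6; r = 17.6 − 21.6 = -4
x=8: ŷ = 2.7 + 2.7·8 = 24.3; r = 27.3 − 24.3 = 3
x=9: ŷ = 2.7 + 2.7·9 = 27; r = 31 − 27 = 4
x=10: ŷ = 2.7 + 2.7·10 = 29.7; r = 25.7 − 29.7 = -4
x=11: ŷ = 2.7 + 2.7·11 = 32.4; r = 32.4 − 32.4 = 0
SSE = 1 + 16 + 16 + 16 + 9 + 16 + 16 + 0 = 90

SSE = 90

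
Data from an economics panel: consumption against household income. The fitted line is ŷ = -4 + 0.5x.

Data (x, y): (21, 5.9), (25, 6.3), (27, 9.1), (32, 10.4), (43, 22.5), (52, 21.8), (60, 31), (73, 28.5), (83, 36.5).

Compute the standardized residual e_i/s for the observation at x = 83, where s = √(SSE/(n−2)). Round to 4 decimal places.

-0.3056

x=21: ŷ = -4 + 0.5·21 = 6.5; e = 5.9 − 6.5 = -0.6
x=25: ŷ = -4 + 0.5·25 = 8.5; e = 6.3 − 8.5 = -2.2
x=27: ŷ = -4 + 0.5·27 = 9.5; e = 9.1 − 9.5 = -0.4
x=32: ŷ = -4 + 0.5·32 = 12; e = 10.4 − 12 = -1.6
x=43: ŷ = -4 + 0.5·43 = 17.5; e = 22.5 − 17.5 = 5
x=52: ŷ = -4 + 0.5·52 = 22; e = 21.8 − 22 = -0.2
x=60: ŷ = -4 + 0.5·60 = 26; e = 31 − 26 = 5
x=73: ŷ = -4 + 0.5·73 = 32.5; e = 28.5 − 32.5 = -4
x=83: ŷ = -4 + 0.5·83 = 37.5; e = 36.5 − 37.5 = -1
SSE = 0.36 + 4.84 + 0.16 + 2.56 + 25 + 0.04 + 25 + 16 + 1 = 74.96
s = √(74.96/7) = 3.2724
e/s = -1 / 3.2724 = -0.3056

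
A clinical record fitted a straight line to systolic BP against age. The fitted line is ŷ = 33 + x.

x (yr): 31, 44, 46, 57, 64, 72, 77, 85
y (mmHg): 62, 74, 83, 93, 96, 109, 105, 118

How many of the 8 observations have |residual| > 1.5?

x=31: ŷ = 33 + 31 = 64; e = 62 − 64 = -2
x=44: ŷ = 33 + 44 = 77; e = 74 − 77 = -3
x=46: ŷ = 33 + 46 = 79; e = 83 − 79 = 4
x=57: ŷ = 33 + 57 = 90; e = 93 − 90 = 3
x=64: ŷ = 33 + 64 = 97; e = 96 − 97 = -1
x=72: ŷ = 33 + 72 = 105; e = 109 − 105 = 4
x=77: ŷ = 33 + 77 = 110; e = 105 − 110 = -5
x=85: ŷ = 33 + 85 = 118; e = 118 − 118 = 0
|e| > 1.5: x=31 (|e|=2), x=44 (|e|=3), x=46 (|e|=4), x=57 (|e|=3), x=72 (|e|=4), x=77 (|e|=5) → 6

6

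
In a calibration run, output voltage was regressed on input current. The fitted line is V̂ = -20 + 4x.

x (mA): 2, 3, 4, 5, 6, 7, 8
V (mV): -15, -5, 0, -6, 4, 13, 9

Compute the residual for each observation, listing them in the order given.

-3, 3, 4, -6, 0, 5, -3

x=2: V̂ = -20 + 4·2 = -12; e = -15 − (-12) = -3
x=3: V̂ = -20 + 4·3 = -8; e = -5 − (-8) = 3
x=4: V̂ = -20 + 4·4 = -4; e = 0 − (-4) = 4
x=5: V̂ = -20 + 4·5 = 0; e = -6 − 0 = -6
x=6: V̂ = -20 + 4·6 = 4; e = 4 − 4 = 0
x=7: V̂ = -20 + 4·7 = 8; e = 13 − 8 = 5
x=8: V̂ = -20 + 4·8 = 12; e = 9 − 12 = -3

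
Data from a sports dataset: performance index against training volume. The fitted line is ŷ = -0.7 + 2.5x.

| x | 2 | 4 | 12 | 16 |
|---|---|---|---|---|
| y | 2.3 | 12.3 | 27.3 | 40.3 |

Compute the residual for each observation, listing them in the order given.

x=2: ŷ = -0.7 + 2.5·2 = 4.3; r = 2.3 − 4.3 = -2
x=4: ŷ = -0.7 + 2.5·4 = 9.3; r = 12.3 − 9.3 = 3
x=12: ŷ = -0.7 + 2.5·12 = 29.3; r = 27.3 − 29.3 = -2
x=16: ŷ = -0.7 + 2.5·16 = 39.3; r = 40.3 − 39.3 = 1

-2, 3, -2, 1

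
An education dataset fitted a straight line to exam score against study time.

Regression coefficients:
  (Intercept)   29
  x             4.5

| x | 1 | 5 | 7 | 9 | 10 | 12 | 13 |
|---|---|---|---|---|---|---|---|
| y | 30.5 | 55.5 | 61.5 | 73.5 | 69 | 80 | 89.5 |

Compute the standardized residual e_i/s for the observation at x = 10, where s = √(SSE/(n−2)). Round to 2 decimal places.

-1.25

x=1: ŷ = 29 + 4.5·1 = 33.5; e = 30.5 − 33.5 = -3
x=5: ŷ = 29 + 4.5·5 = 51.5; e = 55.5 − 51.5 = 4
x=7: ŷ = 29 + 4.5·7 = 60.5; e = 61.5 − 60.5 = 1
x=9: ŷ = 29 + 4.5·9 = 69.5; e = 73.5 − 69.5 = 4
x=10: ŷ = 29 + 4.5·10 = 74; e = 69 − 74 = -5
x=12: ŷ = 29 + 4.5·12 = 83; e = 80 − 83 = -3
x=13: ŷ = 29 + 4.5·13 = 87.5; e = 89.5 − 87.5 = 2
SSE = 9 + 16 + 1 + 16 + 25 + 9 + 4 = 80
s = √(80/5) = 4
e/s = -5 / 4 = -1.25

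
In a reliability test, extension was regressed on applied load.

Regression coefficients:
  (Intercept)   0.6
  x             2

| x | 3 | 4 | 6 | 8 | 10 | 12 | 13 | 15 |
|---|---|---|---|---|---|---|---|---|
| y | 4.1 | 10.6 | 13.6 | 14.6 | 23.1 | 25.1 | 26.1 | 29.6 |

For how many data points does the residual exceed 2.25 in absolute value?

2

x=3: ŷ = 0.6 + 2·3 = 6.6; e = 4.1 − 6.6 = -2.5
x=4: ŷ = 0.6 + 2·4 = 8.6; e = 10.6 − 8.6 = 2
x=6: ŷ = 0.6 + 2·6 = 12.6; e = 13.6 − 12.6 = 1
x=8: ŷ = 0.6 + 2·8 = 16.6; e = 14.6 − 16.6 = -2
x=10: ŷ = 0.6 + 2·10 = 20.6; e = 23.1 − 20.6 = 2.5
x=12: ŷ = 0.6 + 2·12 = 24.6; e = 25.1 − 24.6 = 0.5
x=13: ŷ = 0.6 + 2·13 = 26.6; e = 26.1 − 26.6 = -0.5
x=15: ŷ = 0.6 + 2·15 = 30.6; e = 29.6 − 30.6 = -1
|e| > 2.25: x=3 (|e|=2.5), x=10 (|e|=2.5) → 2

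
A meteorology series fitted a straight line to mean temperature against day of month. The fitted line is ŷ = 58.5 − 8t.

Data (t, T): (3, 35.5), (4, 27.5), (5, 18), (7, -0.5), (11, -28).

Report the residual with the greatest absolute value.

e = -3

t=3: ŷ = 58.5 − 8·3 = 34.5; e = 35.5 − 34.5 = 1
t=4: ŷ = 58.5 − 8·4 = 26.5; e = 27.5 − 26.5 = 1
t=5: ŷ = 58.5 − 8·5 = 18.5; e = 18 − 18.5 = -0.5
t=7: ŷ = 58.5 − 8·7 = 2.5; e = -0.5 − 2.5 = -3
t=11: ŷ = 58.5 − 8·11 = -29.5; e = -28 − (-29.5) = 1.5
Largest |e| is 3 at t = 7, residual -3.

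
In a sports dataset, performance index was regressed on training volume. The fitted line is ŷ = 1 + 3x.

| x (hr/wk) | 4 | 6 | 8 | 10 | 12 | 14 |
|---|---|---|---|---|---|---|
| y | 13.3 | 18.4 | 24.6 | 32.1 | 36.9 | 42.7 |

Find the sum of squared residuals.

x=4: ŷ = 1 + 3·4 = 13; e = 13.3 − 13 = 0.3
x=6: ŷ = 1 + 3·6 = 19; e = 18.4 − 19 = -0.6
x=8: ŷ = 1 + 3·8 = 25; e = 24.6 − 25 = -0.4
x=10: ŷ = 1 + 3·10 = 31; e = 32.1 − 31 = 1.1
x=12: ŷ = 1 + 3·12 = 37; e = 36.9 − 37 = -0.1
x=14: ŷ = 1 + 3·14 = 43; e = 42.7 − 43 = -0.3
SSE = 0.09 + 0.36 + 0.16 + 1.21 + 0.01 + 0.09 = 1.92

SSE = 1.92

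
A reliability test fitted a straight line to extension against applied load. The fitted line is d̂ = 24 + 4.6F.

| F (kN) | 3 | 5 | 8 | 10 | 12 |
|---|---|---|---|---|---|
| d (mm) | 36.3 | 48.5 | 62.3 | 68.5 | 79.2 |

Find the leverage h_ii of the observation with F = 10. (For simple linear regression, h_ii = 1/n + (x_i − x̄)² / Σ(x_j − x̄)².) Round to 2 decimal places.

h = 0.31

F̄ = (3 + 5 + 8 + 10 + 12)/5 = 7.6
Σ(F − F̄)² = 21.16 + 6.76 + 0.16 + 5.76 + 19.36 = 53.2
h = 1/5 + (2.4)²/53.2 = 0.2 + 0.108271 = 0.31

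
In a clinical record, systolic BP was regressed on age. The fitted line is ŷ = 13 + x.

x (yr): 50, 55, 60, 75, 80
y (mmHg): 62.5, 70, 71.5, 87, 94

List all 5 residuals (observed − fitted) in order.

-0.5, 2, -1.5, -1, 1

x=50: ŷ = 13 + 50 = 63; e = 62.5 − 63 = -0.5
x=55: ŷ = 13 + 55 = 68; e = 70 − 68 = 2
x=60: ŷ = 13 + 60 = 73; e = 71.5 − 73 = -1.5
x=75: ŷ = 13 + 75 = 88; e = 87 − 88 = -1
x=80: ŷ = 13 + 80 = 93; e = 94 − 93 = 1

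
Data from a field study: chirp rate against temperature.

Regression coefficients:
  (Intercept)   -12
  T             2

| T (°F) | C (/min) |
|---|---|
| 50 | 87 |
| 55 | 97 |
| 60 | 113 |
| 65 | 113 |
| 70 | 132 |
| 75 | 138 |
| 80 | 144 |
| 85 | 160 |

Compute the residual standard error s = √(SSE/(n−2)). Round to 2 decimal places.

T=50: Ĉ = -12 + 2·50 = 88; r = 87 − 88 = -1
T=55: Ĉ = -12 + 2·55 = 98; r = 97 − 98 = -1
T=60: Ĉ = -12 + 2·60 = 108; r = 113 − 108 = 5
T=65: Ĉ = -12 + 2·65 = 118; r = 113 − 118 = -5
T=70: Ĉ = -12 + 2·70 = 128; r = 132 − 128 = 4
T=75: Ĉ = -12 + 2·75 = 138; r = 138 − 138 = 0
T=80: Ĉ = -12 + 2·80 = 148; r = 144 − 148 = -4
T=85: Ĉ = -12 + 2·85 = 158; r = 160 − 158 = 2
SSE = 1 + 1 + 25 + 25 + 16 + 0 + 16 + 4 = 88
s = √(88/6) = √14.6667 ≈ 3.83

s = 3.83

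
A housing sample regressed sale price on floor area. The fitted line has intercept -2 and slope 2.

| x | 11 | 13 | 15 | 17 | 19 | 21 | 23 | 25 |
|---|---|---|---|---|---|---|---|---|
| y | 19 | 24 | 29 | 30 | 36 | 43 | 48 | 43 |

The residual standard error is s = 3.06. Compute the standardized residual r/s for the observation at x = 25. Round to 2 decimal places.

-1.63

ŷ = -2 + 2·25 = 48
r = 43 − 48 = -5
r/s = -5 / 3.06 = -1.63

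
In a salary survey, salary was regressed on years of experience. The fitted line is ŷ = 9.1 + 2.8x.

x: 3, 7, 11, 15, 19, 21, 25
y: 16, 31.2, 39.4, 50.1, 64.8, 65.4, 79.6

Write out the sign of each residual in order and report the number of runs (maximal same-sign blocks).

6 runs

x=3: ŷ = 9.1 + 2.8·3 = 17.5; r = 16 − 17.5 = -1.5
x=7: ŷ = 9.1 + 2.8·7 = 28.7; r = 31.2 − 28.7 = 2.5
x=11: ŷ = 9.1 + 2.8·11 = 39.9; r = 39.4 − 39.9 = -0.5
x=15: ŷ = 9.1 + 2.8·15 = 51.1; r = 50.1 − 51.1 = -1
x=19: ŷ = 9.1 + 2.8·19 = 62.3; r = 64.8 − 62.3 = 2.5
x=21: ŷ = 9.1 + 2.8·21 = 67.9; r = 65.4 − 67.9 = -2.5
x=25: ŷ = 9.1 + 2.8·25 = 79.1; r = 79.6 − 79.1 = 0.5
Signs: − + − − + − +
Runs: −×1, +×1, −×2, +×1, −×1, +×1 → 6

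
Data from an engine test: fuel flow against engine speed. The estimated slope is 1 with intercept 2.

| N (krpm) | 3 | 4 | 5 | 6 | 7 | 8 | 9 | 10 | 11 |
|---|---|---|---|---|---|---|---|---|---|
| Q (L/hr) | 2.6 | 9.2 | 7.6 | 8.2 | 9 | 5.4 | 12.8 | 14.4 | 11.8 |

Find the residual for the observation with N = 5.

r = 0.6

ŷ = 2 + 5 = 7
r = 7.6 − 7 = 0.6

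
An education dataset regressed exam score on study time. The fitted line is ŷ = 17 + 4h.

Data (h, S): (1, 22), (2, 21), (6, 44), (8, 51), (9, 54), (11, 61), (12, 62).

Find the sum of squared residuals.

h=1: ŷ = 17 + 4·1 = 21; r = 22 − 21 = 1
h=2: ŷ = 17 + 4·2 = 25; r = 21 − 25 = -4
h=6: ŷ = 17 + 4·6 = 41; r = 44 − 41 = 3
h=8: ŷ = 17 + 4·8 = 49; r = 51 − 49 = 2
h=9: ŷ = 17 + 4·9 = 53; r = 54 − 53 = 1
h=11: ŷ = 17 + 4·11 = 61; r = 61 − 61 = 0
h=12: ŷ = 17 + 4·12 = 65; r = 62 − 65 = -3
SSE = 1 + 16 + 9 + 4 + 1 + 0 + 9 = 40

SSE = 40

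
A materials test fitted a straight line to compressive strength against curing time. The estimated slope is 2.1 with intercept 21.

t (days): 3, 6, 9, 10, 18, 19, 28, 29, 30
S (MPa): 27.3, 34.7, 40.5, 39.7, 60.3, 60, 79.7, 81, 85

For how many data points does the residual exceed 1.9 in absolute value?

t=3: ŷ = 21 + 2.1·3 = 27.3; r = 27.3 − 27.3 = 0
t=6: ŷ = 21 + 2.1·6 = 33.6; r = 34.7 − 33.6 = 1.1
t=9: ŷ = 21 + 2.1·9 = 39.9; r = 40.5 − 39.9 = 0.6
t=10: ŷ = 21 + 2.1·10 = 42; r = 39.7 − 42 = -2.3
t=18: ŷ = 21 + 2.1·18 = 58.8; r = 60.3 − 58.8 = 1.5
t=19: ŷ = 21 + 2.1·19 = 60.9; r = 60 − 60.9 = -0.9
t=28: ŷ = 21 + 2.1·28 = 79.8; r = 79.7 − 79.8 = -0.1
t=29: ŷ = 21 + 2.1·29 = 81.9; r = 81 − 81.9 = -0.9
t=30: ŷ = 21 + 2.1·30 = 84; r = 85 − 84 = 1
|r| > 1.9: t=10 (|r|=2.3) → 1

1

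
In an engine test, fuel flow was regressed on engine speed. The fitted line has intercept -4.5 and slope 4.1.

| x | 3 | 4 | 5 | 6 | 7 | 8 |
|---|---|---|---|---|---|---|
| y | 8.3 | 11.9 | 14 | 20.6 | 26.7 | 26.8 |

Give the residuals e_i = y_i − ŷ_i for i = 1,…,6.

x=3: ŷ = -4.5 + 4.1·3 = 7.8; e = 8.3 − 7.8 = 0.5
x=4: ŷ = -4.5 + 4.1·4 = 11.9; e = 11.9 − 11.9 = 0
x=5: ŷ = -4.5 + 4.1·5 = 16; e = 14 − 16 = -2
x=6: ŷ = -4.5 + 4.1·6 = 20.1; e = 20.6 − 20.1 = 0.5
x=7: ŷ = -4.5 + 4.1·7 = 24.2; e = 26.7 − 24.2 = 2.5
x=8: ŷ = -4.5 + 4.1·8 = 28.3; e = 26.8 − 28.3 = -1.5

0.5, 0, -2, 0.5, 2.5, -1.5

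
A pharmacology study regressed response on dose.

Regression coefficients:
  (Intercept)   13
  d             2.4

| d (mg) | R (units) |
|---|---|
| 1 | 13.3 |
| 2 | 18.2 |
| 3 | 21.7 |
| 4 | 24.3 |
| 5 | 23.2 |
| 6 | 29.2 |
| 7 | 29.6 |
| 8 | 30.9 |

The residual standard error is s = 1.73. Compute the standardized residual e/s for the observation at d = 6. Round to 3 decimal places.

R̂ = 13 + 2.4·6 = 27.4
e = 29.2 − 27.4 = 1.8
e/s = 1.8 / 1.73 = 1.040

1.040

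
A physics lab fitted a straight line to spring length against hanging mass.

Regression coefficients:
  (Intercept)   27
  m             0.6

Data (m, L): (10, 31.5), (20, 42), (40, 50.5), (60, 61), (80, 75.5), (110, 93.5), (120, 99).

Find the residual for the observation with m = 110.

r = 0.5

ŷ = 27 + 0.6·110 = 93
r = 93.5 − 93 = 0.5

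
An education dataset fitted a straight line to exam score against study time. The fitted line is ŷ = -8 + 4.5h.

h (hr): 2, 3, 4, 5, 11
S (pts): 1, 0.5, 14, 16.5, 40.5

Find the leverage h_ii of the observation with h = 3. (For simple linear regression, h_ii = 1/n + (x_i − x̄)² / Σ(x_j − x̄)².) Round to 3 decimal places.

h̄ = (2 + 3 + 4 + 5 + 11)/5 = 5
Σ(h − h̄)² = 9 + 4 + 1 + 0 + 36 = 50
h = 1/5 + (-2)²/50 = 0.2 + 0.08 = 0.280

h = 0.280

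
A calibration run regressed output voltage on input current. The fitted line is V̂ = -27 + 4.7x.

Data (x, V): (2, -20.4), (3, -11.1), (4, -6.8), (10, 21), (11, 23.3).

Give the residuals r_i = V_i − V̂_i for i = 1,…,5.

-2.8, 1.8, 1.4, 1, -1.4

x=2: V̂ = -27 + 4.7·2 = -17.6; r = -20.4 − (-17.6) = -2.8
x=3: V̂ = -27 + 4.7·3 = -12.9; r = -11.1 − (-12.9) = 1.8
x=4: V̂ = -27 + 4.7·4 = -8.2; r = -6.8 − (-8.2) = 1.4
x=10: V̂ = -27 + 4.7·10 = 20; r = 21 − 20 = 1
x=11: V̂ = -27 + 4.7·11 = 24.7; r = 23.3 − 24.7 = -1.4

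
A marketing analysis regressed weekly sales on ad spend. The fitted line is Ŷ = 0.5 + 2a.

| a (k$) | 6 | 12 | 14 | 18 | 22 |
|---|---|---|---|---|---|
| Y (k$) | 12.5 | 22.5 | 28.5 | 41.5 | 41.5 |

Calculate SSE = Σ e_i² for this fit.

SSE = 38

a=6: Ŷ = 0.5 + 2·6 = 12.5; e = 12.5 − 12.5 = 0
a=12: Ŷ = 0.5 + 2·12 = 24.5; e = 22.5 − 24.5 = -2
a=14: Ŷ = 0.5 + 2·14 = 28.5; e = 28.5 − 28.5 = 0
a=18: Ŷ = 0.5 + 2·18 = 36.5; e = 41.5 − 36.5 = 5
a=22: Ŷ = 0.5 + 2·22 = 44.5; e = 41.5 − 44.5 = -3
SSE = 0 + 4 + 0 + 25 + 9 = 38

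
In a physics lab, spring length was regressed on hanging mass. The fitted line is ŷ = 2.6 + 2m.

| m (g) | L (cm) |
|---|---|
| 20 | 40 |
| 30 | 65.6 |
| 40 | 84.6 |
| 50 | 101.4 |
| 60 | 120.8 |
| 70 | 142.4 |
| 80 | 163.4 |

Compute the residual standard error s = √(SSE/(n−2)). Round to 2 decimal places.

m=20: ŷ = 2.6 + 2·20 = 42.6; r = 40 − 42.6 = -2.6
m=30: ŷ = 2.6 + 2·30 = 62.6; r = 65.6 − 62.6 = 3
m=40: ŷ = 2.6 + 2·40 = 82.6; r = 84.6 − 82.6 = 2
m=50: ŷ = 2.6 + 2·50 = 102.6; r = 101.4 − 102.6 = -1.2
m=60: ŷ = 2.6 + 2·60 = 122.6; r = 120.8 − 122.6 = -1.8
m=70: ŷ = 2.6 + 2·70 = 142.6; r = 142.4 − 142.6 = -0.2
m=80: ŷ = 2.6 + 2·80 = 162.6; r = 163.4 − 162.6 = 0.8
SSE = 6.76 + 9 + 4 + 1.44 + 3.24 + 0.04 + 0.64 = 25.12
s = √(25.12/5) = √5.024 ≈ 2.24

s = 2.24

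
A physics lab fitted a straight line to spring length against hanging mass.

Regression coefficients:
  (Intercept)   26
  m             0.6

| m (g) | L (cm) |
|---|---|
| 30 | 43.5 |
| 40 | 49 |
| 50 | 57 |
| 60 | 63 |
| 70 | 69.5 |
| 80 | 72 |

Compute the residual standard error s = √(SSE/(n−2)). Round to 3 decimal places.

s = 1.541

m=30: ŷ = 26 + 0.6·30 = 44; e = 43.5 − 44 = -0.5
m=40: ŷ = 26 + 0.6·40 = 50; e = 49 − 50 = -1
m=50: ŷ = 26 + 0.6·50 = 56; e = 57 − 56 = 1
m=60: ŷ = 26 + 0.6·60 = 62; e = 63 − 62 = 1
m=70: ŷ = 26 + 0.6·70 = 68; e = 69.5 − 68 = 1.5
m=80: ŷ = 26 + 0.6·80 = 74; e = 72 − 74 = -2
SSE = 0.25 + 1 + 1 + 1 + 2.25 + 4 = 9.5
s = √(9.5/4) = √2.375 ≈ 1.541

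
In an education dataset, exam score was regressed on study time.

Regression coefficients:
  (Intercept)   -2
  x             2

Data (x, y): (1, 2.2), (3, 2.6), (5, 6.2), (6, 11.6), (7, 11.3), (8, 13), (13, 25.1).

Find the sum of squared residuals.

x=1: ŷ = -2 + 2·1 = 0; r = 2.2 − 0 = 2.2
x=3: ŷ = -2 + 2·3 = 4; r = 2.6 − 4 = -1.4
x=5: ŷ = -2 + 2·5 = 8; r = 6.2 − 8 = -1.8
x=6: ŷ = -2 + 2·6 = 10; r = 11.6 − 10 = 1.6
x=7: ŷ = -2 + 2·7 = 12; r = 11.3 − 12 = -0.7
x=8: ŷ = -2 + 2·8 = 14; r = 13 − 14 = -1
x=13: ŷ = -2 + 2·13 = 24; r = 25.1 − 24 = 1.1
SSE = 4.84 + 1.96 + 3.24 + 2.56 + 0.49 + 1 + 1.21 = 15.3

SSE = 15.3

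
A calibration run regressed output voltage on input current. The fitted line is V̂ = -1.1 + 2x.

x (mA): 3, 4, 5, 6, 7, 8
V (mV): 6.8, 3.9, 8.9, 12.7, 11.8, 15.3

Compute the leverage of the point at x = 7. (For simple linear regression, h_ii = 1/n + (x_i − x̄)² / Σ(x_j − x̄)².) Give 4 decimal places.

x̄ = (3 + 4 + 5 + 6 + 7 + 8)/6 = 5.5
Σ(x − x̄)² = 6.25 + 2.25 + 0.25 + 0.25 + 2.25 + 6.25 = 17.5
h = 1/6 + (1.5)²/17.5 = 0.166667 + 0.128571 = 0.2952

h = 0.2952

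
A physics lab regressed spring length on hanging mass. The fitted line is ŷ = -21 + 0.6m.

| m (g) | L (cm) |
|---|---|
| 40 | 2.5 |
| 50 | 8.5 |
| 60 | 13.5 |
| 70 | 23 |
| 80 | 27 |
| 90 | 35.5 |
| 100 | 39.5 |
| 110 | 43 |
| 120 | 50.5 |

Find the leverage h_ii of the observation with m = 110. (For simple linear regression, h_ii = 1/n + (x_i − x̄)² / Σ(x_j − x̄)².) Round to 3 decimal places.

h = 0.261

m̄ = (40 + 50 + 60 + 70 + 80 + 90 + 100 + 110 + 120)/9 = 80
Σ(m − m̄)² = 1600 + 900 + 400 + 100 + 0 + 100 + 400 + 900 + 1600 = 6000
h = 1/9 + (30)²/6000 = 0.111111 + 0.15 = 0.261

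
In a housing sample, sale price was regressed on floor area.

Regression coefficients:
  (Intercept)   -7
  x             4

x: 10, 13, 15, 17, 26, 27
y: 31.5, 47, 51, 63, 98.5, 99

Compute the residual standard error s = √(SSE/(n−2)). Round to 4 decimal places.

x=10: ŷ = -7 + 4·10 = 33; r = 31.5 − 33 = -1.5
x=13: ŷ = -7 + 4·13 = 45; r = 47 − 45 = 2
x=15: ŷ = -7 + 4·15 = 53; r = 51 − 53 = -2
x=17: ŷ = -7 + 4·17 = 61; r = 63 − 61 = 2
x=26: ŷ = -7 + 4·26 = 97; r = 98.5 − 97 = 1.5
x=27: ŷ = -7 + 4·27 = 101; r = 99 − 101 = -2
SSE = 2.25 + 4 + 4 + 4 + 2.25 + 4 = 20.5
s = √(20.5/4) = √5.125 ≈ 2.2638

s = 2.2638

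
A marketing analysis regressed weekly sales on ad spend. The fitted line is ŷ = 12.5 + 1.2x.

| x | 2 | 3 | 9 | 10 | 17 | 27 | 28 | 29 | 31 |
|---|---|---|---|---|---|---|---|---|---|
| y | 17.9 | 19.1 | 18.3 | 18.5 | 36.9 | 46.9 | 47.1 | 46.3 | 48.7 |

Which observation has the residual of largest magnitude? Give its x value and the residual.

x = 10, e = -6

x=2: ŷ = 12.5 + 1.2·2 = 14.9; e = 17.9 − 14.9 = 3
x=3: ŷ = 12.5 + 1.2·3 = 16.1; e = 19.1 − 16.1 = 3
x=9: ŷ = 12.5 + 1.2·9 = 23.3; e = 18.3 − 23.3 = -5
x=10: ŷ = 12.5 + 1.2·10 = 24.5; e = 18.5 − 24.5 = -6
x=17: ŷ = 12.5 + 1.2·17 = 32.9; e = 36.9 − 32.9 = 4
x=27: ŷ = 12.5 + 1.2·27 = 44.9; e = 46.9 − 44.9 = 2
x=28: ŷ = 12.5 + 1.2·28 = 46.1; e = 47.1 − 46.1 = 1
x=29: ŷ = 12.5 + 1.2·29 = 47.3; e = 46.3 − 47.3 = -1
x=31: ŷ = 12.5 + 1.2·31 = 49.7; e = 48.7 − 49.7 = -1
Largest |e| is 6 at x = 10, residual -6.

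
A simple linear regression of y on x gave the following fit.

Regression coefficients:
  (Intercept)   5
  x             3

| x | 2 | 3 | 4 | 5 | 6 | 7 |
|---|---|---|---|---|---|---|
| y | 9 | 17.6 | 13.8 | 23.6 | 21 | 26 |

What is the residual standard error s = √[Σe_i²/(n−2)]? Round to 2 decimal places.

s = 3.32

x=2: ŷ = 5 + 3·2 = 11; e = 9 − 11 = -2
x=3: ŷ = 5 + 3·3 = 14; e = 17.6 − 14 = 3.6
x=4: ŷ = 5 + 3·4 = 17; e = 13.8 − 17 = -3.2
x=5: ŷ = 5 + 3·5 = 20; e = 23.6 − 20 = 3.6
x=6: ŷ = 5 + 3·6 = 23; e = 21 − 23 = -2
x=7: ŷ = 5 + 3·7 = 26; e = 26 − 26 = 0
SSE = 4 + 12.96 + 10.24 + 12.96 + 4 + 0 = 44.16
s = √(44.16/4) = √11.04 ≈ 3.32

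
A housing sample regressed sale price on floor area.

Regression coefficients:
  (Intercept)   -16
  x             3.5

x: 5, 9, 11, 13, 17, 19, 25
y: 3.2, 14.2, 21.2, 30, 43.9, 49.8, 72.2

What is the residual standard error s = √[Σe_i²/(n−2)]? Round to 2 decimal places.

x=5: ŷ = -16 + 3.5·5 = 1.5; e = 3.2 − 1.5 = 1.7
x=9: ŷ = -16 + 3.5·9 = 15.5; e = 14.2 − 15.5 = -1.3
x=11: ŷ = -16 + 3.5·11 = 22.5; e = 21.2 − 22.5 = -1.3
x=13: ŷ = -16 + 3.5·13 = 29.5; e = 30 − 29.5 = 0.5
x=17: ŷ = -16 + 3.5·17 = 43.5; e = 43.9 − 43.5 = 0.4
x=19: ŷ = -16 + 3.5·19 = 50.5; e = 49.8 − 50.5 = -0.7
x=25: ŷ = -16 + 3.5·25 = 71.5; e = 72.2 − 71.5 = 0.7
SSE = 2.89 + 1.69 + 1.69 + 0.25 + 0.16 + 0.49 + 0.49 = 7.66
s = √(7.66/5) = √1.532 ≈ 1.24

s = 1.24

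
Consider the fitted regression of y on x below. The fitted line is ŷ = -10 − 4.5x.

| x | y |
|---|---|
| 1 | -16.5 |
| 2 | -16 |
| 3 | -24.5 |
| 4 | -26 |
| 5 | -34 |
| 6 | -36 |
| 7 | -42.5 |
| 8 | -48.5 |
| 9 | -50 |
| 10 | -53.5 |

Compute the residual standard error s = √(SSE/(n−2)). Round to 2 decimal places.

s = 1.97

x=1: ŷ = -10 − 4.5·1 = -14.5; e = -16.5 − (-14.5) = -2
x=2: ŷ = -10 − 4.5·2 = -19; e = -16 − (-19) = 3
x=3: ŷ = -10 − 4.5·3 = -23.5; e = -24.5 − (-23.5) = -1
x=4: ŷ = -10 − 4.5·4 = -28; e = -26 − (-28) = 2
x=5: ŷ = -10 − 4.5·5 = -32.5; e = -34 − (-32.5) = -1.5
x=6: ŷ = -10 − 4.5·6 = -37; e = -36 − (-37) = 1
x=7: ŷ = -10 − 4.5·7 = -41.5; e = -42.5 − (-41.5) = -1
x=8: ŷ = -10 − 4.5·8 = -46; e = -48.5 − (-46) = -2.5
x=9: ŷ = -10 − 4.5·9 = -50.5; e = -50 − (-50.5) = 0.5
x=10: ŷ = -10 − 4.5·10 = -55; e = -53.5 − (-55) = 1.5
SSE = 4 + 9 + 1 + 4 + 2.25 + 1 + 1 + 6.25 + 0.25 + 2.25 = 31
s = √(31/8) = √3.875 ≈ 1.97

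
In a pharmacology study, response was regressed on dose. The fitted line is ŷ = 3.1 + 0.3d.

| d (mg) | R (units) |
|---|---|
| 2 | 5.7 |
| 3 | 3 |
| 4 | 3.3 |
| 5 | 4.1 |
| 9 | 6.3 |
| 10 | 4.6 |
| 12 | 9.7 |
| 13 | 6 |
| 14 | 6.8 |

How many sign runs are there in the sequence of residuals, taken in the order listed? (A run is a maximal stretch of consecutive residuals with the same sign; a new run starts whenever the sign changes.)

6 runs

d=2: ŷ = 3.1 + 0.3·2 = 3.7; e = 5.7 − 3.7 = 2
d=3: ŷ = 3.1 + 0.3·3 = 4; e = 3 − 4 = -1
d=4: ŷ = 3.1 + 0.3·4 = 4.3; e = 3.3 − 4.3 = -1
d=5: ŷ = 3.1 + 0.3·5 = 4.6; e = 4.1 − 4.6 = -0.5
d=9: ŷ = 3.1 + 0.3·9 = 5.8; e = 6.3 − 5.8 = 0.5
d=10: ŷ = 3.1 + 0.3·10 = 6.1; e = 4.6 − 6.1 = -1.5
d=12: ŷ = 3.1 + 0.3·12 = 6.7; e = 9.7 − 6.7 = 3
d=13: ŷ = 3.1 + 0.3·13 = 7; e = 6 − 7 = -1
d=14: ŷ = 3.1 + 0.3·14 = 7.3; e = 6.8 − 7.3 = -0.5
Signs: + − − − + − + − −
Runs: +×1, −×3, +×1, −×1, +×1, −×2 → 6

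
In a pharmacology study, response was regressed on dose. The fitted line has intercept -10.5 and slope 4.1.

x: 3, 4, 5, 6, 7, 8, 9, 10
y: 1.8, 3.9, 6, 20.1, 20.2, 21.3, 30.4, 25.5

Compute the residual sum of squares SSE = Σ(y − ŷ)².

x=3: ŷ = -10.5 + 4.1·3 = 1.8; e = 1.8 − 1.8 = 0
x=4: ŷ = -10.5 + 4.1·4 = 5.9; e = 3.9 − 5.9 = -2
x=5: ŷ = -10.5 + 4.1·5 = 10; e = 6 − 10 = -4
x=6: ŷ = -10.5 + 4.1·6 = 14.1; e = 20.1 − 14.1 = 6
x=7: ŷ = -10.5 + 4.1·7 = 18.2; e = 20.2 − 18.2 = 2
x=8: ŷ = -10.5 + 4.1·8 = 22.3; e = 21.3 − 22.3 = -1
x=9: ŷ = -10.5 + 4.1·9 = 26.4; e = 30.4 − 26.4 = 4
x=10: ŷ = -10.5 + 4.1·10 = 30.5; e = 25.5 − 30.5 = -5
SSE = 0 + 4 + 16 + 36 + 4 + 1 + 16 + 25 = 102

SSE = 102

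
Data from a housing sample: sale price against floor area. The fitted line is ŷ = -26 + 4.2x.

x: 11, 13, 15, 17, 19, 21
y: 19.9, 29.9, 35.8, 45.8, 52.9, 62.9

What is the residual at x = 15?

e = -1.2

ŷ = -26 + 4.2·15 = 37
e = 35.8 − 37 = -1.2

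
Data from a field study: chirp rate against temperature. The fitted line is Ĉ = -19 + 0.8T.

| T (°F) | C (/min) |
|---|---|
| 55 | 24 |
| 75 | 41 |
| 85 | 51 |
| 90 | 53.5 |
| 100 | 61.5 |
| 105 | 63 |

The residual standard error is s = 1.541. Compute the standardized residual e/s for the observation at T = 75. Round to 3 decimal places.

Ĉ = -19 + 0.8·75 = 41
e = 41 − 41 = 0
e/s = 0 / 1.541 = 0.000

0.000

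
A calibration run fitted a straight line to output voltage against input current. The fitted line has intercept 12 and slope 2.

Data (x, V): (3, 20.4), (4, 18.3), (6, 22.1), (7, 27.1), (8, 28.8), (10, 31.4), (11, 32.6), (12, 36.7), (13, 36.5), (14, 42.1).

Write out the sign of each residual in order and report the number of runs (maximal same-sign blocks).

7 runs

x=3: V̂ = 12 + 2·3 = 18; r = 20.4 − 18 = 2.4
x=4: V̂ = 12 + 2·4 = 20; r = 18.3 − 20 = -1.7
x=6: V̂ = 12 + 2·6 = 24; r = 22.1 − 24 = -1.9
x=7: V̂ = 12 + 2·7 = 26; r = 27.1 − 26 = 1.1
x=8: V̂ = 12 + 2·8 = 28; r = 28.8 − 28 = 0.8
x=10: V̂ = 12 + 2·10 = 32; r = 31.4 − 32 = -0.6
x=11: V̂ = 12 + 2·11 = 34; r = 32.6 − 34 = -1.4
x=12: V̂ = 12 + 2·12 = 36; r = 36.7 − 36 = 0.7
x=13: V̂ = 12 + 2·13 = 38; r = 36.5 − 38 = -1.5
x=14: V̂ = 12 + 2·14 = 40; r = 42.1 − 40 = 2.1
Signs: + − − + + − − + − +
Runs: +×1, −×2, +×2, −×2, +×1, −×1, +×1 → 7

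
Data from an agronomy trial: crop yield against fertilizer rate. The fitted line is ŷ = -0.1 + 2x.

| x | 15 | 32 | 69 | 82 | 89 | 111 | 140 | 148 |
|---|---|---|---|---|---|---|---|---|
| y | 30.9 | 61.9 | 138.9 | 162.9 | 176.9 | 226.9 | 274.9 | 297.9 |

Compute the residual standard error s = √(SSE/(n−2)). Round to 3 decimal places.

s = 3.215

x=15: ŷ = -0.1 + 2·15 = 29.9; e = 30.9 − 29.9 = 1
x=32: ŷ = -0.1 + 2·32 = 63.9; e = 61.9 − 63.9 = -2
x=69: ŷ = -0.1 + 2·69 = 137.9; e = 138.9 − 137.9 = 1
x=82: ŷ = -0.1 + 2·82 = 163.9; e = 162.9 − 163.9 = -1
x=89: ŷ = -0.1 + 2·89 = 177.9; e = 176.9 − 177.9 = -1
x=111: ŷ = -0.1 + 2·111 = 221.9; e = 226.9 − 221.9 = 5
x=140: ŷ = -0.1 + 2·140 = 279.9; e = 274.9 − 279.9 = -5
x=148: ŷ = -0.1 + 2·148 = 295.9; e = 297.9 − 295.9 = 2
SSE = 1 + 4 + 1 + 1 + 1 + 25 + 25 + 4 = 62
s = √(62/6) = √10.3333 ≈ 3.215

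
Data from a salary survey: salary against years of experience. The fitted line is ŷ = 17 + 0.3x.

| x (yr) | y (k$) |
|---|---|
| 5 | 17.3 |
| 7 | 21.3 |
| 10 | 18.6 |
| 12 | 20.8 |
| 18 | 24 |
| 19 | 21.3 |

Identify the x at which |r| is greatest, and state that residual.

x = 7, r = 2.2

x=5: ŷ = 17 + 0.3·5 = 18.5; r = 17.3 − 18.5 = -1.2
x=7: ŷ = 17 + 0.3·7 = 19.1; r = 21.3 − 19.1 = 2.2
x=10: ŷ = 17 + 0.3·10 = 20; r = 18.6 − 20 = -1.4
x=12: ŷ = 17 + 0.3·12 = 20.6; r = 20.8 − 20.6 = 0.2
x=18: ŷ = 17 + 0.3·18 = 22.4; r = 24 − 22.4 = 1.6
x=19: ŷ = 17 + 0.3·19 = 22.7; r = 21.3 − 22.7 = -1.4
Largest |r| is 2.2 at x = 7, residual 2.2.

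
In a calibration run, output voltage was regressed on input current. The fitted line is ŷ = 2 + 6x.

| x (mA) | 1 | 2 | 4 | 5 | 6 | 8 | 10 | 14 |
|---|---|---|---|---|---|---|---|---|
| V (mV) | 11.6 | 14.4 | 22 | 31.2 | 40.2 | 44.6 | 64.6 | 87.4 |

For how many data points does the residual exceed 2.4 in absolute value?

x=1: ŷ = 2 + 6·1 = 8; e = 11.6 − 8 = 3.6
x=2: ŷ = 2 + 6·2 = 14; e = 14.4 − 14 = 0.4
x=4: ŷ = 2 + 6·4 = 26; e = 22 − 26 = -4
x=5: ŷ = 2 + 6·5 = 32; e = 31.2 − 32 = -0.8
x=6: ŷ = 2 + 6·6 = 38; e = 40.2 − 38 = 2.2
x=8: ŷ = 2 + 6·8 = 50; e = 44.6 − 50 = -5.4
x=10: ŷ = 2 + 6·10 = 62; e = 64.6 − 62 = 2.6
x=14: ŷ = 2 + 6·14 = 86; e = 87.4 − 86 = 1.4
|e| > 2.4: x=1 (|e|=3.6), x=4 (|e|=4), x=8 (|e|=5.4), x=10 (|e|=2.6) → 4

4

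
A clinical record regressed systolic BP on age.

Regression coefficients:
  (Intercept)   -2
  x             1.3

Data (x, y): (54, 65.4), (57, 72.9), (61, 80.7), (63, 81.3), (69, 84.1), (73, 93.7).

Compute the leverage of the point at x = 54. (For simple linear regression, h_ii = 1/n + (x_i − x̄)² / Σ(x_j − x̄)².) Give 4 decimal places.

h = 0.4705

x̄ = (54 + 57 + 61 + 63 + 69 + 73)/6 = 62.8333
Σ(x − x̄)² = 78.0278 + 34.0278 + 3.36111 + 0.0277778 + 38.0278 + 103.361 = 256.833
h = 1/6 + (-8.83333)²/256.833 = 0.166667 + 0.303807 = 0.4705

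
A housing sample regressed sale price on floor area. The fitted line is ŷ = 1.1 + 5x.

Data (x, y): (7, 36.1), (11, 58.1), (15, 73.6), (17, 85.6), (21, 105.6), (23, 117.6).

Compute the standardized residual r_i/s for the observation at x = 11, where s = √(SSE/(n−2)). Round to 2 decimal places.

x=7: ŷ = 1.1 + 5·7 = 36.1; r = 36.1 − 36.1 = 0
x=11: ŷ = 1.1 + 5·11 = 56.1; r = 58.1 − 56.1 = 2
x=15: ŷ = 1.1 + 5·15 = 76.1; r = 73.6 − 76.1 = -2.5
x=17: ŷ = 1.1 + 5·17 = 86.1; r = 85.6 − 86.1 = -0.5
x=21: ŷ = 1.1 + 5·21 = 106.1; r = 105.6 − 106.1 = -0.5
x=23: ŷ = 1.1 + 5·23 = 116.1; r = 117.6 − 116.1 = 1.5
SSE = 0 + 4 + 6.25 + 0.25 + 0.25 + 2.25 = 13
s = √(13/4) = 1.80278
r/s = 2 / 1.80278 = 1.11

1.11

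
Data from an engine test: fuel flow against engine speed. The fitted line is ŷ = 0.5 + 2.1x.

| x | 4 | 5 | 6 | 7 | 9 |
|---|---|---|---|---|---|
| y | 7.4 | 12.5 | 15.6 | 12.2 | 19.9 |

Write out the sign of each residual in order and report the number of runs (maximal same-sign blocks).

x=4: ŷ = 0.5 + 2.1·4 = 8.9; r = 7.4 − 8.9 = -1.5
x=5: ŷ = 0.5 + 2.1·5 = 11; r = 12.5 − 11 = 1.5
x=6: ŷ = 0.5 + 2.1·6 = 13.1; r = 15.6 − 13.1 = 2.5
x=7: ŷ = 0.5 + 2.1·7 = 15.2; r = 12.2 − 15.2 = -3
x=9: ŷ = 0.5 + 2.1·9 = 19.4; r = 19.9 − 19.4 = 0.5
Signs: − + + − +
Runs: −×1, +×2, −×1, +×1 → 4

4 runs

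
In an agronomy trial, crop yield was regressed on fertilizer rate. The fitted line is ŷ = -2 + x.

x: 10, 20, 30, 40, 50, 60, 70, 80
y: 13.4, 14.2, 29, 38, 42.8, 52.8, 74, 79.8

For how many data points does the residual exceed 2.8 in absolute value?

x=10: ŷ = -2 + 10 = 8; e = 13.4 − 8 = 5.4
x=20: ŷ = -2 + 20 = 18; e = 14.2 − 18 = -3.8
x=30: ŷ = -2 + 30 = 28; e = 29 − 28 = 1
x=40: ŷ = -2 + 40 = 38; e = 38 − 38 = 0
x=50: ŷ = -2 + 50 = 48; e = 42.8 − 48 = -5.2
x=60: ŷ = -2 + 60 = 58; e = 52.8 − 58 = -5.2
x=70: ŷ = -2 + 70 = 68; e = 74 − 68 = 6
x=80: ŷ = -2 + 80 = 78; e = 79.8 − 78 = 1.8
|e| > 2.8: x=10 (|e|=5.4), x=20 (|e|=3.8), x=50 (|e|=5.2), x=60 (|e|=5.2), x=70 (|e|=6) → 5

5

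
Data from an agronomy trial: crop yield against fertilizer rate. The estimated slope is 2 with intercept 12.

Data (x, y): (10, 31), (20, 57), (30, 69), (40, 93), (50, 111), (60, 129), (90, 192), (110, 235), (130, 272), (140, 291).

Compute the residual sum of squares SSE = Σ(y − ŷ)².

x=10: ŷ = 12 + 2·10 = 32; e = 31 − 32 = -1
x=20: ŷ = 12 + 2·20 = 52; e = 57 − 52 = 5
x=30: ŷ = 12 + 2·30 = 72; e = 69 − 72 = -3
x=40: ŷ = 12 + 2·40 = 92; e = 93 − 92 = 1
x=50: ŷ = 12 + 2·50 = 112; e = 111 − 112 = -1
x=60: ŷ = 12 + 2·60 = 132; e = 129 − 132 = -3
x=90: ŷ = 12 + 2·90 = 192; e = 192 − 192 = 0
x=110: ŷ = 12 + 2·110 = 232; e = 235 − 232 = 3
x=130: ŷ = 12 + 2·130 = 272; e = 272 − 272 = 0
x=140: ŷ = 12 + 2·140 = 292; e = 291 − 292 = -1
SSE = 1 + 25 + 9 + 1 + 1 + 9 + 0 + 9 + 0 + 1 = 56

SSE = 56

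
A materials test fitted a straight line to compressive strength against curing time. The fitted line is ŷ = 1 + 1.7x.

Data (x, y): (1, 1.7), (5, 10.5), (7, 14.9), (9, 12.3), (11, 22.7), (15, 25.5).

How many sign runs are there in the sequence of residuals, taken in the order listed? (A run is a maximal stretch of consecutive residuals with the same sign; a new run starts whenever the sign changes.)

x=1: ŷ = 1 + 1.7·1 = 2.7; e = 1.7 − 2.7 = -1
x=5: ŷ = 1 + 1.7·5 = 9.5; e = 10.5 − 9.5 = 1
x=7: ŷ = 1 + 1.7·7 = 12.9; e = 14.9 − 12.9 = 2
x=9: ŷ = 1 + 1.7·9 = 16.3; e = 12.3 − 16.3 = -4
x=11: ŷ = 1 + 1.7·11 = 19.7; e = 22.7 − 19.7 = 3
x=15: ŷ = 1 + 1.7·15 = 26.5; e = 25.5 − 26.5 = -1
Signs: − + + − + −
Runs: −×1, +×2, −×1, +×1, −×1 → 5

5 runs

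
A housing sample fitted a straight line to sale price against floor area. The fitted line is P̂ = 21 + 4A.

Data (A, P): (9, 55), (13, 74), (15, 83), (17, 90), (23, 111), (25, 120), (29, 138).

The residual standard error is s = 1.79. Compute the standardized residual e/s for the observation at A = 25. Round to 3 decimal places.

P̂ = 21 + 4·25 = 121
e = 120 − 121 = -1
e/s = -1 / 1.79 = -0.559

-0.559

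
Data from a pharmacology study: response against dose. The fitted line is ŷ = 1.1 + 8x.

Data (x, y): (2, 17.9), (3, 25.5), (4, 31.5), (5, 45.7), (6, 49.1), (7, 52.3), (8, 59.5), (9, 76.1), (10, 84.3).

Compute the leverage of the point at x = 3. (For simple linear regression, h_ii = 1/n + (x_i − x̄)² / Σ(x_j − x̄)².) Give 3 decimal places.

x̄ = (2 + 3 + 4 + 5 + 6 + 7 + 8 + 9 + 10)/9 = 6
Σ(x − x̄)² = 16 + 9 + 4 + 1 + 0 + 1 + 4 + 9 + 16 = 60
h = 1/9 + (-3)²/60 = 0.111111 + 0.15 = 0.261

h = 0.261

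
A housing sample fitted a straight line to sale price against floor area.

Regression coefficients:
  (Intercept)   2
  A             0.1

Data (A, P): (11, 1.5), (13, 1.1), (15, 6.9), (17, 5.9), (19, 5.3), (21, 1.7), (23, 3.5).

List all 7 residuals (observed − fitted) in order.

-1.6, -2.2, 3.4, 2.2, 1.4, -2.4, -0.8

A=11: P̂ = 2 + 0.1·11 = 3.1; r = 1.5 − 3.1 = -1.6
A=13: P̂ = 2 + 0.1·13 = 3.3; r = 1.1 − 3.3 = -2.2
A=15: P̂ = 2 + 0.1·15 = 3.5; r = 6.9 − 3.5 = 3.4
A=17: P̂ = 2 + 0.1·17 = 3.7; r = 5.9 − 3.7 = 2.2
A=19: P̂ = 2 + 0.1·19 = 3.9; r = 5.3 − 3.9 = 1.4
A=21: P̂ = 2 + 0.1·21 = 4.1; r = 1.7 − 4.1 = -2.4
A=23: P̂ = 2 + 0.1·23 = 4.3; r = 3.5 − 4.3 = -0.8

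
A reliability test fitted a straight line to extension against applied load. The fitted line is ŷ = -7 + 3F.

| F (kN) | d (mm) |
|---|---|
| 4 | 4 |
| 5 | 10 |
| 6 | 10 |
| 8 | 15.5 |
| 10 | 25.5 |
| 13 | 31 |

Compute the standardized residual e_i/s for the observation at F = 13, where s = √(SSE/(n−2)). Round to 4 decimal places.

-0.5080

F=4: ŷ = -7 + 3·4 = 5; e = 4 − 5 = -1
F=5: ŷ = -7 + 3·5 = 8; e = 10 − 8 = 2
F=6: ŷ = -7 + 3·6 = 11; e = 10 − 11 = -1
F=8: ŷ = -7 + 3·8 = 17; e = 15.5 − 17 = -1.5
F=10: ŷ = -7 + 3·10 = 23; e = 25.5 − 23 = 2.5
F=13: ŷ = -7 + 3·13 = 32; e = 31 − 32 = -1
SSE = 1 + 4 + 1 + 2.25 + 6.25 + 1 = 15.5
s = √(15.5/4) = 1.9685
e/s = -1 / 1.9685 = -0.5080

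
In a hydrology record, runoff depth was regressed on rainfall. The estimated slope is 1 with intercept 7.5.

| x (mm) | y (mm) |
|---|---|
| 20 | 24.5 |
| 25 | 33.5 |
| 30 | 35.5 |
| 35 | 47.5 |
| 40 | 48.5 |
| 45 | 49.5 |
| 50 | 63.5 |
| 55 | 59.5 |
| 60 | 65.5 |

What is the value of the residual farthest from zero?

e = 6

x=20: ŷ = 7.5 + 20 = 27.5; e = 24.5 − 27.5 = -3
x=25: ŷ = 7.5 + 25 = 32.5; e = 33.5 − 32.5 = 1
x=30: ŷ = 7.5 + 30 = 37.5; e = 35.5 − 37.5 = -2
x=35: ŷ = 7.5 + 35 = 42.5; e = 47.5 − 42.5 = 5
x=40: ŷ = 7.5 + 40 = 47.5; e = 48.5 − 47.5 = 1
x=45: ŷ = 7.5 + 45 = 52.5; e = 49.5 − 52.5 = -3
x=50: ŷ = 7.5 + 50 = 57.5; e = 63.5 − 57.5 = 6
x=55: ŷ = 7.5 + 55 = 62.5; e = 59.5 − 62.5 = -3
x=60: ŷ = 7.5 + 60 = 67.5; e = 65.5 − 67.5 = -2
Largest |e| is 6 at x = 50, residual 6.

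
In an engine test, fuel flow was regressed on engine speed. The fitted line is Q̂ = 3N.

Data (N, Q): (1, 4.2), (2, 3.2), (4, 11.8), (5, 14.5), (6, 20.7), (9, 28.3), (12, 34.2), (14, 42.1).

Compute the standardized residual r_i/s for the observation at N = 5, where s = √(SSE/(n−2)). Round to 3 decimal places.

N=1: Q̂ = 3·1 = 3; r = 4.2 − 3 = 1.2
N=2: Q̂ = 3·2 = 6; r = 3.2 − 6 = -2.8
N=4: Q̂ = 3·4 = 12; r = 11.8 − 12 = -0.2
N=5: Q̂ = 3·5 = 15; r = 14.5 − 15 = -0.5
N=6: Q̂ = 3·6 = 18; r = 20.7 − 18 = 2.7
N=9: Q̂ = 3·9 = 27; r = 28.3 − 27 = 1.3
N=12: Q̂ = 3·12 = 36; r = 34.2 − 36 = -1.8
N=14: Q̂ = 3·14 = 42; r = 42.1 − 42 = 0.1
SSE = 1.44 + 7.84 + 0.04 + 0.25 + 7.29 + 1.69 + 3.24 + 0.01 = 21.8
s = √(21.8/6) = 1.90613
r/s = -0.5 / 1.90613 = -0.262

-0.262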